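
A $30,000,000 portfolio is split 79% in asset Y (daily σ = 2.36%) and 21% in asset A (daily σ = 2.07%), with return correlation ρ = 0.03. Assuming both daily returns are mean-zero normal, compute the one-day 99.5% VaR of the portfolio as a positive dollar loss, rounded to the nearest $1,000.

σ_p² = 0.79²·2.36² + 0.21²·2.07² + 2·0.03·0.79·0.21·2.36·2.07 = 3.7136 (%²).
σ_p = √3.7136 = 1.927%.
At 99.5%, z = 2.576.
VaR = 2.576 × 1.927% = 4.964%; on $30,000,000 that is $1,489,200.

$1,489,000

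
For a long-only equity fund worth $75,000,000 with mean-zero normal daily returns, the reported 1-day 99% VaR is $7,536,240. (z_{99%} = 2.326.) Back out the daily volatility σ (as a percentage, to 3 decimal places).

4.320%

VaR as a fraction: $7,536,240 / $75,000,000 = 10.048%.
σ = VaR / z = 10.048% / 2.326 = 4.320%.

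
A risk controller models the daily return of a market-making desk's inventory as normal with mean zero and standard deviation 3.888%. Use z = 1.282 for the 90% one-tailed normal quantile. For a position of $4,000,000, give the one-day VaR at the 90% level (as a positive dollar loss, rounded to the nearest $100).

$199,400

VaR = z·σ = 1.282 × 3.888% = 4.984%.
On $4,000,000: 0.04984 × $4,000,000 = $199,360.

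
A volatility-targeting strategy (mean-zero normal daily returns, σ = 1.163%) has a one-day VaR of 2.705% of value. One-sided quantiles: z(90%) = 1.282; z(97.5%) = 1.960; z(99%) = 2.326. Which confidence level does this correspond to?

Implied z = VaR/σ = 2.705 / 1.163 = 2.326.
This matches z(99%) = 2.326.

99%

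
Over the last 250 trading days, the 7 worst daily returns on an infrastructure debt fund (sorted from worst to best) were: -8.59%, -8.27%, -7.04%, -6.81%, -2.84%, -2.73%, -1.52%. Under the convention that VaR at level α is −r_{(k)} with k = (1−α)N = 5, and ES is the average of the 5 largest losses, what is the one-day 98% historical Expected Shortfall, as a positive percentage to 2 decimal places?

The 5 worst returns sum to -33.55%.
ES = −(-33.55%) / 5 = 6.71%.

6.71%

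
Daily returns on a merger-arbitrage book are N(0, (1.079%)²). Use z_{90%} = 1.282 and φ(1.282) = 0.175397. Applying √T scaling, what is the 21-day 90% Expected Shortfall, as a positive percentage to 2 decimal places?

8.67%

σ_{21d} = 1.079% × √21 = 4.945%.
ES multiplier = φ(z)/(1−α) = 0.175397/0.1 = 1.754.
ES = 4.945% × 1.754 = 8.674%.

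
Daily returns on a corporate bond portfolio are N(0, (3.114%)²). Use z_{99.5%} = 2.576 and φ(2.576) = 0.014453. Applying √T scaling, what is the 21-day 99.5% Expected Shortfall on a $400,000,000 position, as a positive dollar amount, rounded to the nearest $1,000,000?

$165,000,000

σ_{21d} = 3.114% × √21 = 14.270%.
ES multiplier = φ(z)/(1−α) = 0.014453/0.005 = 2.891.
ES = 14.270% × 2.891 = 41.255%; on $400,000,000: $165,020,000.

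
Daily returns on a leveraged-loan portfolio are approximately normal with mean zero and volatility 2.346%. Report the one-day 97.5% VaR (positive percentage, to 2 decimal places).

4.60%

At 97.5% one-sided, z = 1.960.
VaR = z·σ = 1.960 × 2.346% = 4.598%.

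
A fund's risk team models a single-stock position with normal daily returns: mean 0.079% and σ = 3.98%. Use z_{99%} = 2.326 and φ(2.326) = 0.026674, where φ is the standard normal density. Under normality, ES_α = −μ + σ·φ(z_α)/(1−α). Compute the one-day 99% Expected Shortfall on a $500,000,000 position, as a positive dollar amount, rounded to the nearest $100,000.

$52,700,000

Tail multiplier: φ(z)/(1−α) = 0.026674 / 0.01 = 2.667.
ES = −(0.079%) + 3.98% × 2.667 = 10.536%.
On $500,000,000: 0.10536 × $500,000,000 = $52,680,000.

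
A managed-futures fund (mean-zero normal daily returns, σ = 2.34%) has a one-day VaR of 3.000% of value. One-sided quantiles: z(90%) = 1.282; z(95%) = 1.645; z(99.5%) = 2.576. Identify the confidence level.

Implied z = VaR/σ = 3.000 / 2.34 = 1.282.
This matches z(90%) = 1.282.

90%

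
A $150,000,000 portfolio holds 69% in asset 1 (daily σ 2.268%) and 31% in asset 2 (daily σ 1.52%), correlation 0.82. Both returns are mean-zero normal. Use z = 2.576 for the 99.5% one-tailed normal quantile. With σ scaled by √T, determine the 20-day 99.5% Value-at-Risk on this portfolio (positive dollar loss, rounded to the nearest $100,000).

σ_p = √(0.69²·2.268² + 0.31²·1.52² + 2·0.82·0.69·0.31·2.268·1.52) = 1.970%.
σ_{20d} = 1.970% × √20 = 8.810%.
VaR = 2.576 × 8.810% = 22.695%; on $150,000,000 that is $34,042,500.

$34,000,000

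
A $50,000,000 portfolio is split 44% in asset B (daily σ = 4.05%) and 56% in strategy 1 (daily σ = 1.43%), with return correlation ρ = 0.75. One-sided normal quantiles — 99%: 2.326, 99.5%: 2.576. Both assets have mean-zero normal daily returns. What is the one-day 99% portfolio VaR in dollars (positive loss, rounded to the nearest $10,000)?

$2,840,000

σ_p² = 0.44²·4.05² + 0.56²·1.43² + 2·0.75·0.44·0.56·4.05·1.43 = 5.9573 (%²).
σ_p = √5.9573 = 2.441%.
VaR = 2.326 × 2.441% = 5.678%; on $50,000,000 that is $2,839,000.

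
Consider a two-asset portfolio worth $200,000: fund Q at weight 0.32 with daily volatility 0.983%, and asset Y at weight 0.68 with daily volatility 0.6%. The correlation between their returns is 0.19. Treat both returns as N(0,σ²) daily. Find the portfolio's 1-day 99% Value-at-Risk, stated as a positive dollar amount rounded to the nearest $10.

σ_p² = 0.32²·0.983² + 0.68²·0.6² + 2·0.19·0.32·0.68·0.983·0.6 = 0.3142 (%²).
σ_p = √0.3142 = 0.561%.
At 99%, z = 2.326.
VaR = 2.326 × 0.561% = 1.305%; on $200,000 that is $2,610.

$2,610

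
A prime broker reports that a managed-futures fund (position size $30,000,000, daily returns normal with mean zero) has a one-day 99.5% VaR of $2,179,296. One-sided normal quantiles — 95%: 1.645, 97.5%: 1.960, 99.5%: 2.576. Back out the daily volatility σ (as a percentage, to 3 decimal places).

2.820%

VaR as a fraction: $2,179,296 / $30,000,000 = 7.264%.
σ = VaR / z = 7.264% / 2.576 = 2.820%.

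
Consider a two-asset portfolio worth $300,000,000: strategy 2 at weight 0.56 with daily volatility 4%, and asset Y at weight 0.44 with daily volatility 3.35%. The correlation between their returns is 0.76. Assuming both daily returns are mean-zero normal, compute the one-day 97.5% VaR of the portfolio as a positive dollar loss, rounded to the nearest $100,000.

$20,500,000

σ_p² = 0.56²·4² + 0.44²·3.35² + 2·0.76·0.56·0.44·4·3.35 = 12.2090 (%²).
σ_p = √12.2090 = 3.494%.
At 97.5%, z = 1.960.
VaR = 1.960 × 3.494% = 6.848%; on $300,000,000 that is $20,544,000.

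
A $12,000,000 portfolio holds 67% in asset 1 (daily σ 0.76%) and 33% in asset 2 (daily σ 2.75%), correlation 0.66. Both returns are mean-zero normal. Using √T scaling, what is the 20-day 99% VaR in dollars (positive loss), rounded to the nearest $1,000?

$1,624,000

σ_p = √(0.67²·0.76² + 0.33²·2.75² + 2·0.66·0.67·0.33·0.76·2.75) = 1.301%.
σ_{20d} = 1.301% × √20 = 5.818%.
z(99%) = 2.326.
VaR = 2.326 × 5.818% = 13.533%; on $12,000,000 that is $1,623,960.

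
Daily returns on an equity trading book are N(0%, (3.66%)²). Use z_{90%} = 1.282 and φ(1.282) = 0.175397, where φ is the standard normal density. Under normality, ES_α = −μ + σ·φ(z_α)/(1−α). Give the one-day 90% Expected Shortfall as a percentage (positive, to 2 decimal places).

Tail multiplier: φ(z)/(1−α) = 0.175397 / 0.1 = 1.754.
ES = 3.66% × 1.754 = 6.420%.

6.42%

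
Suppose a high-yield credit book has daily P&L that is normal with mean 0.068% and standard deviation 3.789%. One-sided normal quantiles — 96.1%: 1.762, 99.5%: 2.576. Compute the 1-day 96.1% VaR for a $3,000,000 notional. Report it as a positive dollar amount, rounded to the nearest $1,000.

$198,000

VaR = −μ + z·σ = −(0.068%) + 1.762 × 3.789% = 6.608%.
On $3,000,000: 0.06608 × $3,000,000 = $198,240.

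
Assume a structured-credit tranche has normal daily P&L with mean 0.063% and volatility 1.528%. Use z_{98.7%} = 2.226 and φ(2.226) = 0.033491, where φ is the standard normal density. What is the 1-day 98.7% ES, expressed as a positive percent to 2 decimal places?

Tail multiplier: φ(z)/(1−α) = 0.033491 / 0.013 = 2.576.
ES = −(0.063%) + 1.528% × 2.576 = 3.873%.

3.87%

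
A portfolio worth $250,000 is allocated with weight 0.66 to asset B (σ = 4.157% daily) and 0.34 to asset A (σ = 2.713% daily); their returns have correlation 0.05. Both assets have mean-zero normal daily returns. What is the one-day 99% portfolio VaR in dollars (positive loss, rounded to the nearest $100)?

$17,100

σ_p² = 0.66²·4.157² + 0.34²·2.713² + 2·0.05·0.66·0.34·4.157·2.713 = 8.6314 (%²).
σ_p = √8.6314 = 2.938%.
At 99%, z = 2.326.
VaR = 2.326 × 2.938% = 6.834%; on $250,000 that is $17,085.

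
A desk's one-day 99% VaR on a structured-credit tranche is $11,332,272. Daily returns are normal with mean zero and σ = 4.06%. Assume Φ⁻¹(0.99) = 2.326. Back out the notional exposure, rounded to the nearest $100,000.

$120,000,000

VaR as a fraction of value: z·σ = 2.326 × 4.06% = 9.44356%.
Position = $11,332,272 / 0.0944356 = $120,000,000.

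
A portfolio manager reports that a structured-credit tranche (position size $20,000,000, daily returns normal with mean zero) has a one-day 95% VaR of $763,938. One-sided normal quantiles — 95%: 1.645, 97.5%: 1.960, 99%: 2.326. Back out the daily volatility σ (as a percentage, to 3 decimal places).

2.322%

VaR as a fraction: $763,938 / $20,000,000 = 3.820%.
σ = VaR / z = 3.820% / 1.645 = 2.322%.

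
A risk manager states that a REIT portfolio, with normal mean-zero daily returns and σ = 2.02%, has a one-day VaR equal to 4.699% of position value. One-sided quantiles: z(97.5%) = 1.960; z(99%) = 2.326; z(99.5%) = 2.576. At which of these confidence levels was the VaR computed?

99%

Implied z = VaR/σ = 4.699 / 2.02 = 2.326.
This matches z(99%) = 2.326.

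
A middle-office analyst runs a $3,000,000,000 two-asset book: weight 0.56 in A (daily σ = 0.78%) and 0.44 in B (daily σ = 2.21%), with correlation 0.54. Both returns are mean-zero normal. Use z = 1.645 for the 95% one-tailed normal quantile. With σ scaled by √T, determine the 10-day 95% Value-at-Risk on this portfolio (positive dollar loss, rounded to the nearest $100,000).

$197,100,000

σ_p = √(0.56²·0.78² + 0.44²·2.21² + 2·0.54·0.56·0.44·0.78·2.21) = 1.263%.
σ_{10d} = 1.263% × √10 = 3.994%.
VaR = 1.645 × 3.994% = 6.570%; on $3,000,000,000 that is $197,100,000.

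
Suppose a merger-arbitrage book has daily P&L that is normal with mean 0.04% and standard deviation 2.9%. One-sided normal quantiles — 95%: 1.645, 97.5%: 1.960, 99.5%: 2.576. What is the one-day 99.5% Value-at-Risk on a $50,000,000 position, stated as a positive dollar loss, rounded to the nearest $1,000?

VaR = −μ + z·σ = −(0.04%) + 2.576 × 2.9% = 7.430%.
On $50,000,000: 0.07430 × $50,000,000 = $3,715,000.

$3,715,000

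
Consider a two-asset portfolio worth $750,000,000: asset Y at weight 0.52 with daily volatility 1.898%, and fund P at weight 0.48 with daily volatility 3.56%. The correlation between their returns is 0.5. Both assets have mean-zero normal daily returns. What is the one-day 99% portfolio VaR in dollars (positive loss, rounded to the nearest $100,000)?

$41,200,000

σ_p² = 0.52²·1.898² + 0.48²·3.56² + 2·0.5·0.52·0.48·1.898·3.56 = 5.5806 (%²).
σ_p = √5.5806 = 2.362%.
At 99%, z = 2.326.
VaR = 2.326 × 2.362% = 5.494%; on $750,000,000 that is $41,205,000.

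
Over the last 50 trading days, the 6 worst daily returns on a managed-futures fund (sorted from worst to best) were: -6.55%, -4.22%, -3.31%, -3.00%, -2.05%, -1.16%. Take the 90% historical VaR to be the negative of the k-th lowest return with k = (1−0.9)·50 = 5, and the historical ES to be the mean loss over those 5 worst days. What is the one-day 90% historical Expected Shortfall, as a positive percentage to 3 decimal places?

3.826%

The 5 worst returns sum to -19.13%.
ES = −(-19.13%) / 5 = 3.826%.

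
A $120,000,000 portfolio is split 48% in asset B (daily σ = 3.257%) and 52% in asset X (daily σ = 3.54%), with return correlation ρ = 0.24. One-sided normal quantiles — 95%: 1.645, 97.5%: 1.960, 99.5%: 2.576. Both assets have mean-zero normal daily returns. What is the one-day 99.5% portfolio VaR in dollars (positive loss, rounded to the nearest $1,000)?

$8,303,000

σ_p² = 0.48²·3.257² + 0.52²·3.54² + 2·0.24·0.48·0.52·3.257·3.54 = 7.2140 (%²).
σ_p = √7.2140 = 2.686%.
VaR = 2.576 × 2.686% = 6.919%; on $120,000,000 that is $8,302,800.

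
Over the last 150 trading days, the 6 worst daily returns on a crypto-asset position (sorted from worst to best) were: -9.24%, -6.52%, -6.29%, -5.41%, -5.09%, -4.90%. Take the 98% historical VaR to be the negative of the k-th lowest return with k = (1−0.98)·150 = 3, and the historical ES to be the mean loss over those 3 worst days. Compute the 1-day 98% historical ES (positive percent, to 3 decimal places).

7.350%

The 3 worst returns sum to -22.05%.
ES = −(-22.05%) / 3 = 7.35% ≈ 7.350%.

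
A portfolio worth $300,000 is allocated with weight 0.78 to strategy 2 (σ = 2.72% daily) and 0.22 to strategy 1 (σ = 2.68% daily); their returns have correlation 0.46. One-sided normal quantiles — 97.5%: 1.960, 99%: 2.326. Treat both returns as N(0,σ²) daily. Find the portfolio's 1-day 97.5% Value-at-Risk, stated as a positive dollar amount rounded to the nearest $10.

$14,400

σ_p² = 0.78²·2.72² + 0.22²·2.68² + 2·0.46·0.78·0.22·2.72·2.68 = 5.9996 (%²).
σ_p = √5.9996 = 2.449%.
VaR = 1.960 × 2.449% = 4.800%; on $300,000 that is $14,400.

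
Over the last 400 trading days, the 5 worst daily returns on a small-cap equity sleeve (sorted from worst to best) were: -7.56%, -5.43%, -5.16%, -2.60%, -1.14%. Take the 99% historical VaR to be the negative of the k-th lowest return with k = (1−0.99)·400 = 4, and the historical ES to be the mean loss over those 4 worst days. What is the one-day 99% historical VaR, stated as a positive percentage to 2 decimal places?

k = 4; the 4th lowest return is -2.60%, so VaR = 2.60%.

2.60%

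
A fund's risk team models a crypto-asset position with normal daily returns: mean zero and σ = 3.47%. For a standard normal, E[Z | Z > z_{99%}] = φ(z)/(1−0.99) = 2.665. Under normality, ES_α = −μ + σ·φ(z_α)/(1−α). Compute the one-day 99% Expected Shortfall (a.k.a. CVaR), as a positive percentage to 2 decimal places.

ES = 3.47% × 2.665 = 9.248%.

9.25%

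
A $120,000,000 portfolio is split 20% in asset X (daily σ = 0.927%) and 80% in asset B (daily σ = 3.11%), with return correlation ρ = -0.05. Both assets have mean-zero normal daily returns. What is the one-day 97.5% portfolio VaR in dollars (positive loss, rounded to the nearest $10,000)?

σ_p² = 0.2²·0.927² + 0.8²·3.11² + 2·-0.05·0.2·0.8·0.927·3.11 = 6.1784 (%²).
σ_p = √6.1784 = 2.486%.
At 97.5%, z = 1.960.
VaR = 1.960 × 2.486% = 4.873%; on $120,000,000 that is $5,847,600.

$5,850,000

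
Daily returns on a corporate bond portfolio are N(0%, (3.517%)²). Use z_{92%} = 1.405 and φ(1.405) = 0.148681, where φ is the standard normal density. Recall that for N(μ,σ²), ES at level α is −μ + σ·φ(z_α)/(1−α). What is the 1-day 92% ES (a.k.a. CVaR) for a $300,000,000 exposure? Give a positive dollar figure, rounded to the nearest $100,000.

Tail multiplier: φ(z)/(1−α) = 0.148681 / 0.08 = 1.859.
ES = 3.517% × 1.859 = 6.538%.
On $300,000,000: 0.06538 × $300,000,000 = $19,614,000.

$19,600,000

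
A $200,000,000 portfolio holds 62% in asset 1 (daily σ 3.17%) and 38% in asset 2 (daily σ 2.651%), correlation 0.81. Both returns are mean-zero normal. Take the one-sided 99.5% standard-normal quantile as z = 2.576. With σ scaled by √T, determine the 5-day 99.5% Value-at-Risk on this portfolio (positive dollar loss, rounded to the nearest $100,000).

σ_p = √(0.62²·3.17² + 0.38²·2.651² + 2·0.81·0.62·0.38·3.17·2.651) = 2.843%.
σ_{5d} = 2.843% × √5 = 6.357%.
VaR = 2.576 × 6.357% = 16.376%; on $200,000,000 that is $32,752,000.

$32,800,000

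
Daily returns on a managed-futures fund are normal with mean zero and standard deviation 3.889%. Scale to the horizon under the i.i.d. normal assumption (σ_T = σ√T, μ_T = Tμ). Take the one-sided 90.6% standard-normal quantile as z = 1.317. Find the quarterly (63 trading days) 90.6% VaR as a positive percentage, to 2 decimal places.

σ_{63d} = 3.889% × √63 = 30.868%.
VaR = 1.317 × 30.868% = 40.653%.

40.65%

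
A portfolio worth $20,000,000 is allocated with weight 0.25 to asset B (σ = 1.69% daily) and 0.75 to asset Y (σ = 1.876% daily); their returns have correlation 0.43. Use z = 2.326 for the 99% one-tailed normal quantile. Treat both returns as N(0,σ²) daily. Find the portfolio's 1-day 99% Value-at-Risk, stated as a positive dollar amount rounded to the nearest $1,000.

σ_p² = 0.25²·1.69² + 0.75²·1.876² + 2·0.43·0.25·0.75·1.69·1.876 = 2.6694 (%²).
σ_p = √2.6694 = 1.634%.
VaR = 2.326 × 1.634% = 3.801%; on $20,000,000 that is $760,200.

$760,000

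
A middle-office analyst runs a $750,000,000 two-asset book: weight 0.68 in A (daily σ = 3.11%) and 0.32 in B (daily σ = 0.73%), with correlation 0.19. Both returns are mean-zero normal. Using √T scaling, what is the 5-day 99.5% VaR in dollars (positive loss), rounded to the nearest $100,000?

$93,800,000

σ_p = √(0.68²·3.11² + 0.32²·0.73² + 2·0.19·0.68·0.32·3.11·0.73) = 2.171%.
σ_{5d} = 2.171% × √5 = 4.855%.
z(99.5%) = 2.576.
VaR = 2.576 × 4.855% = 12.506%; on $750,000,000 that is $93,795,000.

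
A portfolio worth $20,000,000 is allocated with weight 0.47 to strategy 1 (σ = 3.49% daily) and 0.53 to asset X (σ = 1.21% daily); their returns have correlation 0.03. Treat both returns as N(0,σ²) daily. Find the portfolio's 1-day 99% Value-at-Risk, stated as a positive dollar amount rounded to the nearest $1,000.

σ_p² = 0.47²·3.49² + 0.53²·1.21² + 2·0.03·0.47·0.53·3.49·1.21 = 3.1650 (%²).
σ_p = √3.1650 = 1.779%.
At 99%, z = 2.326.
VaR = 2.326 × 1.779% = 4.138%; on $20,000,000 that is $827,600.

$828,000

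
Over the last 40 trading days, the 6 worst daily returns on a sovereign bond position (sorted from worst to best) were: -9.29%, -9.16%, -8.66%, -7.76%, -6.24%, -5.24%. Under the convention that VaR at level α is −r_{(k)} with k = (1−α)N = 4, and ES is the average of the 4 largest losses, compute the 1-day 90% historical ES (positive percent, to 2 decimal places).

8.72%

The 4 worst returns sum to -34.87%.
ES = −(-34.87%) / 4 = 8.7175% ≈ 8.72%.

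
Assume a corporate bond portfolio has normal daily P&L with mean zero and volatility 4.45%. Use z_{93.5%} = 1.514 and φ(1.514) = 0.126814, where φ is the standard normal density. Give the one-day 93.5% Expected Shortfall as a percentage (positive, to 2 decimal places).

Tail multiplier: φ(z)/(1−α) = 0.126814 / 0.065 = 1.951.
ES = 4.45% × 1.951 = 8.682%.

8.68%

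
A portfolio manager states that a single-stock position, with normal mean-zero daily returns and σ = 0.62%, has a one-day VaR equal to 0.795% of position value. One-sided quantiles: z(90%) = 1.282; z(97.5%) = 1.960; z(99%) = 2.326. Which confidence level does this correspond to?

90%

Implied z = VaR/σ = 0.795 / 0.62 = 1.282.
This matches z(90%) = 1.282.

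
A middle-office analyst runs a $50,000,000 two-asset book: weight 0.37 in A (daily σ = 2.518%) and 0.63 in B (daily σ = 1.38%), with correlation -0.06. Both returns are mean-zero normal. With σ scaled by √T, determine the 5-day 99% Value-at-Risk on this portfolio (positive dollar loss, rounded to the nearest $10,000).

σ_p = √(0.37²·2.518² + 0.63²·1.38² + 2·-0.06·0.37·0.63·2.518·1.38) = 1.236%.
σ_{5d} = 1.236% × √5 = 2.764%.
z(99%) = 2.326.
VaR = 2.326 × 2.764% = 6.429%; on $50,000,000 that is $3,214,500.

$3,210,000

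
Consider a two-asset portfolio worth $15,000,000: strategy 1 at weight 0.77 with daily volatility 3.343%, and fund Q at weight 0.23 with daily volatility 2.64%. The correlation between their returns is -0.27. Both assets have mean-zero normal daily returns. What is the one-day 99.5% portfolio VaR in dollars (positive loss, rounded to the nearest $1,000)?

σ_p² = 0.77²·3.343² + 0.23²·2.64² + 2·-0.27·0.77·0.23·3.343·2.64 = 6.1507 (%²).
σ_p = √6.1507 = 2.480%.
At 99.5%, z = 2.576.
VaR = 2.576 × 2.480% = 6.388%; on $15,000,000 that is $958,200.

$958,000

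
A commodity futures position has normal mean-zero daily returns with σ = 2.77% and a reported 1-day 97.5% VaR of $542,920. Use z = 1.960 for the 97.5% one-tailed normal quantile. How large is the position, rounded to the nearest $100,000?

$10,000,000

VaR as a fraction of value: z·σ = 1.960 × 2.77% = 5.4292%.
Position = $542,920 / 0.054292 = $10,000,000.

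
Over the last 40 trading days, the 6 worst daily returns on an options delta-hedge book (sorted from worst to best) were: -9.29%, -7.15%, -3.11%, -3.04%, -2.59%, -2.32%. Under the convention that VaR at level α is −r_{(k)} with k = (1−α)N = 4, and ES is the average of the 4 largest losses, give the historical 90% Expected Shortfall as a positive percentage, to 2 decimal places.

The 4 worst returns sum to -22.59%.
ES = −(-22.59%) / 4 = 5.6475% ≈ 5.65%.

5.65%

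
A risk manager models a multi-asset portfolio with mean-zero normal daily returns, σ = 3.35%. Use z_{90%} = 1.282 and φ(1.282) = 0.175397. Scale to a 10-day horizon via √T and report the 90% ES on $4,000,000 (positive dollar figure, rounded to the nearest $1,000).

$743,000

σ_{10d} = 3.35% × √10 = 10.594%.
ES multiplier = φ(z)/(1−α) = 0.175397/0.1 = 1.754.
ES = 10.594% × 1.754 = 18.582%; on $4,000,000: $743,280.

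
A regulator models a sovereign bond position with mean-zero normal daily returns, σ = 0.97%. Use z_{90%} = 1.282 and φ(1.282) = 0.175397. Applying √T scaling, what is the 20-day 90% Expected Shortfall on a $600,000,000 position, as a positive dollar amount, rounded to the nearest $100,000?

σ_{20d} = 0.97% × √20 = 4.338%.
ES multiplier = φ(z)/(1−α) = 0.175397/0.1 = 1.754.
ES = 4.338% × 1.754 = 7.609%; on $600,000,000: $45,654,000.

$45,700,000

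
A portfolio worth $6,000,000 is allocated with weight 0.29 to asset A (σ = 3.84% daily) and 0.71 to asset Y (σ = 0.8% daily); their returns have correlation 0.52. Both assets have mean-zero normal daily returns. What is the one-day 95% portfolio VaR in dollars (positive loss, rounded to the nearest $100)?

σ_p² = 0.29²·3.84² + 0.71²·0.8² + 2·0.52·0.29·0.71·3.84·0.8 = 2.2206 (%²).
σ_p = √2.2206 = 1.490%.
At 95%, z = 1.645.
VaR = 1.645 × 1.490% = 2.451%; on $6,000,000 that is $147,060.

$147,100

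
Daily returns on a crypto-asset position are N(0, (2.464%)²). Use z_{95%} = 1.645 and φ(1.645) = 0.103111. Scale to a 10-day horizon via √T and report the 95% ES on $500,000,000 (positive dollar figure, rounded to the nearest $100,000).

σ_{10d} = 2.464% × √10 = 7.792%.
ES multiplier = φ(z)/(1−α) = 0.103111/0.05 = 2.062.
ES = 7.792% × 2.062 = 16.067%; on $500,000,000: $80,335,000.

$80,300,000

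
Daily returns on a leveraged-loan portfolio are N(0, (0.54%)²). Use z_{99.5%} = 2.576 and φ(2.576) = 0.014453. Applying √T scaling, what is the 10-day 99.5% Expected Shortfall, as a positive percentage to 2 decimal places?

σ_{10d} = 0.54% × √10 = 1.708%.
ES multiplier = φ(z)/(1−α) = 0.014453/0.005 = 2.891.
ES = 1.708% × 2.891 = 4.938%.

4.94%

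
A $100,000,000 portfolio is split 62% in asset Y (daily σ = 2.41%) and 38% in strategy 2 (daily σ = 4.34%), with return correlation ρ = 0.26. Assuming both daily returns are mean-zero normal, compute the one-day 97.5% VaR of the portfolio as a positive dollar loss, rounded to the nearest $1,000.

$4,894,000

σ_p² = 0.62²·2.41² + 0.38²·4.34² + 2·0.26·0.62·0.38·2.41·4.34 = 6.2339 (%²).
σ_p = √6.2339 = 2.497%.
At 97.5%, z = 1.960.
VaR = 1.960 × 2.497% = 4.894%; on $100,000,000 that is $4,894,000.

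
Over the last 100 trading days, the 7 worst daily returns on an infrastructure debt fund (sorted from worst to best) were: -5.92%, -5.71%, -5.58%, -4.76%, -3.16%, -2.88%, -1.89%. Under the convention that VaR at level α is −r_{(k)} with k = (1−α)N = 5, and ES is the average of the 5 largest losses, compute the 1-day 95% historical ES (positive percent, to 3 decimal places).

The 5 worst returns sum to -25.13%.
ES = −(-25.13%) / 5 = 5.026%.

5.026%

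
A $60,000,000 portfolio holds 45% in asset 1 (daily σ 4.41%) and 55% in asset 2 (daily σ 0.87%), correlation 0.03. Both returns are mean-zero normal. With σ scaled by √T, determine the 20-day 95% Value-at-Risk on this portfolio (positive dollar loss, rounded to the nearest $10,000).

σ_p = √(0.45²·4.41² + 0.55²·0.87² + 2·0.03·0.45·0.55·4.41·0.87) = 2.055%.
σ_{20d} = 2.055% × √20 = 9.190%.
z(95%) = 1.645.
VaR = 1.645 × 9.190% = 15.118%; on $60,000,000 that is $9,070,800.

$9,070,000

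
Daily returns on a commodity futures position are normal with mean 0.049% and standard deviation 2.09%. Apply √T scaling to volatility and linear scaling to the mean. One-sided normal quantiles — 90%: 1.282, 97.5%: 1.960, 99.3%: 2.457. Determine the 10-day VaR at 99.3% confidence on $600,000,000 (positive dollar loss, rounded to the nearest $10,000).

$94,490,000

σ_{10d} = 2.09% × √10 = 6.609%; μ_{10d} = 10 × 0.049% = 0.490%.
VaR = −(0.490%) + 2.457 × 6.609% = 15.748%.
On $600,000,000: 0.15748 × $600,000,000 = $94,488,000.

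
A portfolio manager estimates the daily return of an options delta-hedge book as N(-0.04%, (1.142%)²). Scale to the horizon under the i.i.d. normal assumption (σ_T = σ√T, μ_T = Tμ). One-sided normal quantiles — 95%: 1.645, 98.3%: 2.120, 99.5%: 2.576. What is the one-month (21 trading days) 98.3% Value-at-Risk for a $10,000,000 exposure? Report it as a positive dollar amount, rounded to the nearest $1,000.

σ_{21d} = 1.142% × √21 = 5.233%; μ_{21d} = 21 × -0.04% = -0.840%.
VaR = −(-0.840%) + 2.120 × 5.233% = 11.934%.
On $10,000,000: 0.11934 × $10,000,000 = $1,193,400.

$1,193,000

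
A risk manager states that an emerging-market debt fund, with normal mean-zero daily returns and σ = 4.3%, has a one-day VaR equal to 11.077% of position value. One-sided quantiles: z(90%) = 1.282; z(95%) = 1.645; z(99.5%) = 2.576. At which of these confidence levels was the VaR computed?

Implied z = VaR/σ = 11.077 / 4.3 = 2.576.
This matches z(99.5%) = 2.576.

99.5%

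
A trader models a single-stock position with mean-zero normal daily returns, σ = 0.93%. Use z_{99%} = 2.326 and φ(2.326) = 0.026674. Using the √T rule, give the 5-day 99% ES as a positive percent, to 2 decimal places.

σ_{5d} = 0.93% × √5 = 2.080%.
ES multiplier = φ(z)/(1−α) = 0.026674/0.01 = 2.667.
ES = 2.080% × 2.667 = 5.547%.

5.55%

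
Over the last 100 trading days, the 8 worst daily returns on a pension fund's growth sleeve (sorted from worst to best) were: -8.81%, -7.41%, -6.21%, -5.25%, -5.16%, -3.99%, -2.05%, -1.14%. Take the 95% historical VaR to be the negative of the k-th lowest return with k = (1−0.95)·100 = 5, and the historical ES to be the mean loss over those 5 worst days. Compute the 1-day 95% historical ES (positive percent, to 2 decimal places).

6.57%

The 5 worst returns sum to -32.84%.
ES = −(-32.84%) / 5 = 6.568% ≈ 6.57%.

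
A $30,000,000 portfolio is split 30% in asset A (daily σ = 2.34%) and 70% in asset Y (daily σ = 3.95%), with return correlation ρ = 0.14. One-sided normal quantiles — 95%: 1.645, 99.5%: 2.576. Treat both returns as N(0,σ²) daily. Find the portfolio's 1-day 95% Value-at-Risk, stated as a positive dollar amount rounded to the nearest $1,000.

$1,454,000

σ_p² = 0.3²·2.34² + 0.7²·3.95² + 2·0.14·0.3·0.7·2.34·3.95 = 8.6815 (%²).
σ_p = √8.6815 = 2.946%.
VaR = 1.645 × 2.946% = 4.846%; on $30,000,000 that is $1,453,800.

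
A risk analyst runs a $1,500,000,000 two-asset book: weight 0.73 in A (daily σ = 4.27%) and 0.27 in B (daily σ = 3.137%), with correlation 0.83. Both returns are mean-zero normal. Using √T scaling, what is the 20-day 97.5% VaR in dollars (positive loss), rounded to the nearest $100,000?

$506,100,000

σ_p = √(0.73²·4.27² + 0.27²·3.137² + 2·0.83·0.73·0.27·4.27·3.137) = 3.849%.
σ_{20d} = 3.849% × √20 = 17.213%.
z(97.5%) = 1.960.
VaR = 1.960 × 17.213% = 33.737%; on $1,500,000,000 that is $506,055,000.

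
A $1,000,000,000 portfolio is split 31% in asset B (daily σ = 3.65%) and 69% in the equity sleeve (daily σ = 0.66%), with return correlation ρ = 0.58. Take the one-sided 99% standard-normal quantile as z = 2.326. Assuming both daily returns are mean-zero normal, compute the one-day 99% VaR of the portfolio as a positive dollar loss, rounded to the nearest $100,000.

σ_p² = 0.31²·3.65² + 0.69²·0.66² + 2·0.58·0.31·0.69·3.65·0.66 = 2.0854 (%²).
σ_p = √2.0854 = 1.444%.
VaR = 2.326 × 1.444% = 3.359%; on $1,000,000,000 that is $33,590,000.

$33,600,000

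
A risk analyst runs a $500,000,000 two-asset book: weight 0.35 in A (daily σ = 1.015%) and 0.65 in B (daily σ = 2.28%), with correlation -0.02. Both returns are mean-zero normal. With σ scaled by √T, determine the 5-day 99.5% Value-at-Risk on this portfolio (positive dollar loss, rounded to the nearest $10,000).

$43,690,000

σ_p = √(0.35²·1.015² + 0.65²·2.28² + 2·-0.02·0.35·0.65·1.015·2.28) = 1.517%.
σ_{5d} = 1.517% × √5 = 3.392%.
z(99.5%) = 2.576.
VaR = 2.576 × 3.392% = 8.738%; on $500,000,000 that is $43,690,000.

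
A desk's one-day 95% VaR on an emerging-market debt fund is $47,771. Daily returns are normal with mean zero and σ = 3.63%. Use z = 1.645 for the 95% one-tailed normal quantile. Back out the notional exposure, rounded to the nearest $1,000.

$800,000

VaR as a fraction of value: z·σ = 1.645 × 3.63% = 5.97135%.
Position = $47,771 / 0.0597135 = $800,003.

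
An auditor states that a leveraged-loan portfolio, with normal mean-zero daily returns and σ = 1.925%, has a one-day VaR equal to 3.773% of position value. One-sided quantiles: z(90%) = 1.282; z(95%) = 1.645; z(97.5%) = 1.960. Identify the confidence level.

Implied z = VaR/σ = 3.773 / 1.925 = 1.960.
This matches z(97.5%) = 1.960.

97.5%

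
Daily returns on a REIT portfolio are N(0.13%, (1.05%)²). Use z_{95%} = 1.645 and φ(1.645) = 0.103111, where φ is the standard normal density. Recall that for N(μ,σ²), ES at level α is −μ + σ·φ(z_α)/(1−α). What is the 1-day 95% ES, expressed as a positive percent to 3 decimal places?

Tail multiplier: φ(z)/(1−α) = 0.103111 / 0.05 = 2.062.
ES = −(0.13%) + 1.05% × 2.062 = 2.035%.

2.035%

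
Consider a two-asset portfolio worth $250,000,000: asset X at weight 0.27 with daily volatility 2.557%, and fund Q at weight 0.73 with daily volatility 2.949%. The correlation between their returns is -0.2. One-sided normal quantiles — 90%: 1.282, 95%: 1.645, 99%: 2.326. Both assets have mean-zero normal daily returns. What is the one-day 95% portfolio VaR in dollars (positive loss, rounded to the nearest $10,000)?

$8,740,000

σ_p² = 0.27²·2.557² + 0.73²·2.949² + 2·-0.2·0.27·0.73·2.557·2.949 = 4.5166 (%²).
σ_p = √4.5166 = 2.125%.
VaR = 1.645 × 2.125% = 3.496%; on $250,000,000 that is $8,740,000.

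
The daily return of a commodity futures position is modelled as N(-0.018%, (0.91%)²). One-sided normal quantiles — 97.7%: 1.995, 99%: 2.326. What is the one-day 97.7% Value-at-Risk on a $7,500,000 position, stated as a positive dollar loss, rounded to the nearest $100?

VaR = −μ + z·σ = −(-0.018%) + 1.995 × 0.91% = 1.833%.
On $7,500,000: 0.01833 × $7,500,000 = $137,475.

$137,500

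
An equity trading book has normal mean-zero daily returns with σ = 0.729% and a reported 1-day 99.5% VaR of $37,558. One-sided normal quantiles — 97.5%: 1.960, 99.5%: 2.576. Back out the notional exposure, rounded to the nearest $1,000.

VaR as a fraction of value: z·σ = 2.576 × 0.729% = 1.8779%.
Position = $37,558 / 0.018779 = $1,999,996.

$2,000,000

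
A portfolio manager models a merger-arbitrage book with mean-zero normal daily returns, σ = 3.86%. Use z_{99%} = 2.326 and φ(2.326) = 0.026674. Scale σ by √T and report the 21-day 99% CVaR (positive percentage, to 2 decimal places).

σ_{21d} = 3.86% × √21 = 17.689%.
ES multiplier = φ(z)/(1−α) = 0.026674/0.01 = 2.667.
ES = 17.689% × 2.667 = 47.177%.

47.18%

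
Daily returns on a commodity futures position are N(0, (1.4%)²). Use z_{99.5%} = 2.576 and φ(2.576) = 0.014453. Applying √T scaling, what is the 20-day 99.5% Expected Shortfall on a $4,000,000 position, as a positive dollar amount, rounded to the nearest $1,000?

σ_{20d} = 1.4% × √20 = 6.261%.
ES multiplier = φ(z)/(1−α) = 0.014453/0.005 = 2.891.
ES = 6.261% × 2.891 = 18.101%; on $4,000,000: $724,040.

$724,000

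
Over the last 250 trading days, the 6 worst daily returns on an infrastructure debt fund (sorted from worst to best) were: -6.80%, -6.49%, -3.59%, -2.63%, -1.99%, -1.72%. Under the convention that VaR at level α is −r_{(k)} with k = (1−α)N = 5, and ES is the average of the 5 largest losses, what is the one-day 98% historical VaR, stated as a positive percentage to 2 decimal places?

1.99%

k = 5; the 5th lowest return is -1.99%, so VaR = 1.99%.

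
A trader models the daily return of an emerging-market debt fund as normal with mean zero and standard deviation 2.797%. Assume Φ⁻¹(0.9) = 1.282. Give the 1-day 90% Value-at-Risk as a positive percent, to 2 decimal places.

VaR = z·σ = 1.282 × 2.797% = 3.586%.

3.59%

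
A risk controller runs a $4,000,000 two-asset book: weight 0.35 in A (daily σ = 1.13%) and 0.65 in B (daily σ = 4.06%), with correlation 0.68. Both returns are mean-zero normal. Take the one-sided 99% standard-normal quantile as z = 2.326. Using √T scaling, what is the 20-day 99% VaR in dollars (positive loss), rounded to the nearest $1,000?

σ_p = √(0.35²·1.13² + 0.65²·4.06² + 2·0.68·0.35·0.65·1.13·4.06) = 2.922%.
σ_{20d} = 2.922% × √20 = 13.068%.
VaR = 2.326 × 13.068% = 30.396%; on $4,000,000 that is $1,215,840.

$1,216,000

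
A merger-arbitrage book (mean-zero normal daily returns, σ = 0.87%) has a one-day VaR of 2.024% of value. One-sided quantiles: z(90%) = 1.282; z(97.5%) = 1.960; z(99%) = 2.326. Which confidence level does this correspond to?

99%

Implied z = VaR/σ = 2.024 / 0.87 = 2.326.
This matches z(99%) = 2.326.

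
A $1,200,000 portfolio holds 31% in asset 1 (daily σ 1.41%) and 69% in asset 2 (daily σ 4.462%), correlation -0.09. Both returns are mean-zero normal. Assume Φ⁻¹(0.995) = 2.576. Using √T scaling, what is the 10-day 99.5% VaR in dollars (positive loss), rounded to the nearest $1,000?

σ_p = √(0.31²·1.41² + 0.69²·4.462² + 2·-0.09·0.31·0.69·1.41·4.462) = 3.070%.
σ_{10d} = 3.070% × √10 = 9.708%.
VaR = 2.576 × 9.708% = 25.008%; on $1,200,000 that is $300,096.

$300,000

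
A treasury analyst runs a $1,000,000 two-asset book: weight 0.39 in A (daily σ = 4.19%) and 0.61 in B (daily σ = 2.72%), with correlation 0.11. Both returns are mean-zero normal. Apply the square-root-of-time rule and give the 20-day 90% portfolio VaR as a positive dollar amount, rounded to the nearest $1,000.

σ_p = √(0.39²·4.19² + 0.61²·2.72² + 2·0.11·0.39·0.61·4.19·2.72) = 2.454%.
σ_{20d} = 2.454% × √20 = 10.975%.
z(90%) = 1.282.
VaR = 1.282 × 10.975% = 14.070%; on $1,000,000 that is $140,700.

$141,000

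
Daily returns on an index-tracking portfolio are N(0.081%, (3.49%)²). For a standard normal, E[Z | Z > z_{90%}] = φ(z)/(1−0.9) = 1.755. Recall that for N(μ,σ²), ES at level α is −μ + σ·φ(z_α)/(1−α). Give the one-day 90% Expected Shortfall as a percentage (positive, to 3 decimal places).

ES = −(0.081%) + 3.49% × 1.755 = 6.044%.

6.044%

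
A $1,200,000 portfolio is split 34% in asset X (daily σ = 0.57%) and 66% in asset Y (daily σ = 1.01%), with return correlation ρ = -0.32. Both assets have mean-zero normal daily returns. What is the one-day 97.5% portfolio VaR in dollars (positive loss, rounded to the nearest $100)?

σ_p² = 0.34²·0.57² + 0.66²·1.01² + 2·-0.32·0.34·0.66·0.57·1.01 = 0.3992 (%²).
σ_p = √0.3992 = 0.632%.
At 97.5%, z = 1.960.
VaR = 1.960 × 0.632% = 1.239%; on $1,200,000 that is $14,868.

$14,900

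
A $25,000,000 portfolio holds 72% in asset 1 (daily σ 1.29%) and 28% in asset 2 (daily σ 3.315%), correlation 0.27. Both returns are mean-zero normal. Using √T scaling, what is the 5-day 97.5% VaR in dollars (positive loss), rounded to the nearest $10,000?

$1,620,000

σ_p = √(0.72²·1.29² + 0.28²·3.315² + 2·0.27·0.72·0.28·1.29·3.315) = 1.480%.
σ_{5d} = 1.480% × √5 = 3.309%.
z(97.5%) = 1.960.
VaR = 1.960 × 3.309% = 6.486%; on $25,000,000 that is $1,621,500.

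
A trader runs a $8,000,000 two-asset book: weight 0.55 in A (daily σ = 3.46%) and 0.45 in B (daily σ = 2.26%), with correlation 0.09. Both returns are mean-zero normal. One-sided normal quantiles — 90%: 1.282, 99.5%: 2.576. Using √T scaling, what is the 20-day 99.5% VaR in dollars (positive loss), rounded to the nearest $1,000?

σ_p = √(0.55²·3.46² + 0.45²·2.26² + 2·0.09·0.55·0.45·3.46·2.26) = 2.237%.
σ_{20d} = 2.237% × √20 = 10.004%.
VaR = 2.576 × 10.004% = 25.770%; on $8,000,000 that is $2,061,600.

$2,062,000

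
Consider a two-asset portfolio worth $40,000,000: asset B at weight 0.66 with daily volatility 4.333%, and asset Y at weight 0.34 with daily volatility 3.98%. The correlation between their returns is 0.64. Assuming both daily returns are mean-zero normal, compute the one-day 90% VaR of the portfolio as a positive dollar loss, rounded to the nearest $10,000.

σ_p² = 0.66²·4.333² + 0.34²·3.98² + 2·0.64·0.66·0.34·4.333·3.98 = 14.9629 (%²).
σ_p = √14.9629 = 3.868%.
At 90%, z = 1.282.
VaR = 1.282 × 3.868% = 4.959%; on $40,000,000 that is $1,983,600.

$1,980,000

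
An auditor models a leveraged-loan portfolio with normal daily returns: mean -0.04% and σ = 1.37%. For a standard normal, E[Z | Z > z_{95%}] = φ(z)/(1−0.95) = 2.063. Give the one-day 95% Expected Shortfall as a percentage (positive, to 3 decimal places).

2.866%

ES = −(-0.04%) + 1.37% × 2.063 = 2.866%.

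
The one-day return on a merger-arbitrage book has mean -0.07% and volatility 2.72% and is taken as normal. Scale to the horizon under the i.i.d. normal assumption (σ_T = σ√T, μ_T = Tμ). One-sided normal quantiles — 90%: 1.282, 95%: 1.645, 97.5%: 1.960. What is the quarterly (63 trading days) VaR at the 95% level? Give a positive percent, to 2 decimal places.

σ_{63d} = 2.72% × √63 = 21.589%; μ_{63d} = 63 × -0.07% = -4.410%.
VaR = −(-4.410%) + 1.645 × 21.589% = 39.924%.

39.92%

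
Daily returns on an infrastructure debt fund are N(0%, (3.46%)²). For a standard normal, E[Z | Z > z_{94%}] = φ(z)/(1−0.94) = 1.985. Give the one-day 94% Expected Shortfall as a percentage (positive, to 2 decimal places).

6.87%

ES = 3.46% × 1.985 = 6.868%.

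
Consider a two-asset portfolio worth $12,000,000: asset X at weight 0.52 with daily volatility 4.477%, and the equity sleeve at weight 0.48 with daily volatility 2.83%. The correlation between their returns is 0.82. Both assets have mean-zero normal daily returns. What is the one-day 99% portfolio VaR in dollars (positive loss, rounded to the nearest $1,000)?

$985,000

σ_p² = 0.52²·4.477² + 0.48²·2.83² + 2·0.82·0.52·0.48·4.477·2.83 = 12.4514 (%²).
σ_p = √12.4514 = 3.529%.
At 99%, z = 2.326.
VaR = 2.326 × 3.529% = 8.208%; on $12,000,000 that is $984,960.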